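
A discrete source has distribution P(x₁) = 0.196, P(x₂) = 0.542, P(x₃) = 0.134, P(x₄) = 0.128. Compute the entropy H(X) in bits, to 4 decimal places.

1.7079 bits

H = −Σ pᵢ log₂ pᵢ.
−0.196·log₂(0.196) = 0.4608
−0.542·log₂(0.542) = 0.4789
−0.134·log₂(0.134) = 0.3886
−0.128·log₂(0.128) = 0.3796
Sum ≈ 1.7079 → 1.7079 bits.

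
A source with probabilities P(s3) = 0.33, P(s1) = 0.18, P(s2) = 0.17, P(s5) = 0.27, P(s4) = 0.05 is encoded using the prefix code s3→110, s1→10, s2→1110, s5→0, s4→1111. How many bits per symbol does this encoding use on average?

L̄ = Σ pᵢ·ℓᵢ = 0.33·3 + 0.18·2 + 0.17·4 + 0.27·1 + 0.05·4 = 2.5 bits/symbol.

2.5 bits/symbol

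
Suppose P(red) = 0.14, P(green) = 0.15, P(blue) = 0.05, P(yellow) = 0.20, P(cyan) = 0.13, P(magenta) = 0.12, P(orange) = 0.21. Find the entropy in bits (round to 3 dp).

H = −Σ pᵢ log₂ pᵢ.
−0.14·log₂(0.14) = 0.3971
−0.15·log₂(0.15) = 0.4105
−0.05·log₂(0.05) = 0.2161
−0.20·log₂(0.20) = 0.4644
−0.13·log₂(0.13) = 0.3826
−0.12·log₂(0.12) = 0.3671
−0.21·log₂(0.21) = 0.4728
Sum ≈ 2.7107 → 2.711 bits.

2.711 bits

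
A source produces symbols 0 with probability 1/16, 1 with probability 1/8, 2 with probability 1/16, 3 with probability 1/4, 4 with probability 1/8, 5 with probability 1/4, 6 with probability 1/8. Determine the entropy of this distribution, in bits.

2.625 bits

Each probability is a power of 1/2, so log₂(1/p) is an integer.
H = Σ p·log₂(1/p) = 1/16·4 + 1/8·3 + 1/16·4 + 1/4·2 + 1/8·3 + 1/4·2 + 1/8·3 = 2.625 bits.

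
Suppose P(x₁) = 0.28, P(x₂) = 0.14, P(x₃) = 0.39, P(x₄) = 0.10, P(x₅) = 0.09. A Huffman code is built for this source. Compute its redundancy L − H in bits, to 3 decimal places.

Entropy H = −Σ p log₂ p ≈ 2.0860 bits.
Huffman merges: 9/100+1/10→19/100; 7/50+19/100→33/100; 7/25+33/100→61/100; 39/100+61/100→1. L = 213/100 ≈ 2.1300.
L − H = 2.1300 − 2.0860 = 0.044 bits.

0.044 bits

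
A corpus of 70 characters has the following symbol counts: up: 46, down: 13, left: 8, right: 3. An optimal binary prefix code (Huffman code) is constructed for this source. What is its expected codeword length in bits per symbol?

1.5 bits/symbol

Probabilities are the counts divided by 70.
Repeatedly combine the two least-probable nodes; the expected code length is the sum of the merged weights.
merge 3/70 + 4/35 → 11/70
merge 11/70 + 13/70 → 12/35
merge 12/35 + 23/35 → 1
L = 11/70 + 12/35 + 1 = 3/2 = 1.5 bits/symbol.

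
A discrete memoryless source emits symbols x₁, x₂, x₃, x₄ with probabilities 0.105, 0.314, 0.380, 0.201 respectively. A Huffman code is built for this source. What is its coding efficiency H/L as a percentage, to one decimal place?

Entropy H = −Σ p log₂ p ≈ 1.8619 bits.
Huffman merges: 21/200+201/1000→153/500; 153/500+157/500→31/50; 19/50+31/50→1. L = 963/500 ≈ 1.9260.
Efficiency = H/L = 1.8619/1.9260 = 96.7%.

96.7%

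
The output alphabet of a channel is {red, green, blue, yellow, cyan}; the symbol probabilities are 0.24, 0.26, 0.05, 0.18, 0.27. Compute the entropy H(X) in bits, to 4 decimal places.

H = −Σ pᵢ log₂ pᵢ.
−0.24·log₂(0.24) = 0.4941
−0.26·log₂(0.26) = 0.5053
−0.05·log₂(0.05) = 0.2161
−0.18·log₂(0.18) = 0.4453
−0.27·log₂(0.27) = 0.5100
Sum ≈ 2.1708 → 2.1708 bits.

2.1708 bits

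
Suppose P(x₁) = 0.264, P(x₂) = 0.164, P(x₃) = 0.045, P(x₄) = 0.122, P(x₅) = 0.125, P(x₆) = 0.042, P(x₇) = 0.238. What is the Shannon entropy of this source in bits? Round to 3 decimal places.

H = −Σ pᵢ log₂ pᵢ.
−0.264·log₂(0.264) = 0.5072
−0.164·log₂(0.164) = 0.4278
−0.045·log₂(0.045) = 0.2013
−0.122·log₂(0.122) = 0.3703
−0.125·log₂(0.125) = 0.3750
−0.042·log₂(0.042) = 0.1921
−0.238·log₂(0.238) = 0.4929
Sum ≈ 2.5666 → 2.567 bits.

2.567 bits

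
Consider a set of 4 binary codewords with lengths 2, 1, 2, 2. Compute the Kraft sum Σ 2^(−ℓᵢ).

1.25

With common denominator 2^2 = 4: Σ 2^(−ℓᵢ) = 1/4 + 2/4 + 1/4 + 1/4 = 5/4 = 1.25.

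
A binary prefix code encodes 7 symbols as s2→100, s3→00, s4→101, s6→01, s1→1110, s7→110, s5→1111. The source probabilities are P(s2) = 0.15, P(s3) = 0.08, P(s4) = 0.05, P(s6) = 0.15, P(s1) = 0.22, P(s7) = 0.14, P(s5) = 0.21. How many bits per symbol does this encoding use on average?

3.2 bits/symbol

L̄ = Σ pᵢ·ℓᵢ = 0.15·3 + 0.08·2 + 0.05·3 + 0.15·2 + 0.22·4 + 0.14·3 + 0.21·4 = 3.2 bits/symbol.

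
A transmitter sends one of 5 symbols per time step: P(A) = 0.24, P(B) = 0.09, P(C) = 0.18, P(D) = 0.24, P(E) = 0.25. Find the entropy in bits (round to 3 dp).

H = −Σ pᵢ log₂ pᵢ.
−0.24·log₂(0.24) = 0.4941
−0.09·log₂(0.09) = 0.3127
−0.18·log₂(0.18) = 0.4453
−0.24·log₂(0.24) = 0.4941
−0.25·log₂(0.25) = 0.5000
Sum ≈ 2.2462 → 2.246 bits.

2.246 bits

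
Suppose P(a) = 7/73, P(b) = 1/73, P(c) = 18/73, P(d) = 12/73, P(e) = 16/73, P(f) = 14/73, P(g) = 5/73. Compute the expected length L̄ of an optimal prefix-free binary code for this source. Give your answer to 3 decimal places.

Repeatedly combine the two least-probable nodes; the expected code length is the sum of the merged weights.
merge 1/73 + 5/73 → 6/73
merge 6/73 + 7/73 → 13/73
merge 12/73 + 13/73 → 25/73
merge 14/73 + 16/73 → 30/73
merge 18/73 + 25/73 → 43/73
merge 30/73 + 43/73 → 1
L = 6/73 + 13/73 + 25/73 + 30/73 + 43/73 + 1 = 190/73 ≈ 2.603 bits/symbol.

2.603 bits/symbol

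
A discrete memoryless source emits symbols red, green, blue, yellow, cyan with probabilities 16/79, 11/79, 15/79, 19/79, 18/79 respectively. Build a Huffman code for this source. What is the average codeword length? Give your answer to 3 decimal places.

Repeatedly combine the two least-probable nodes; the expected code length is the sum of the merged weights.
merge 11/79 + 15/79 → 26/79
merge 16/79 + 18/79 → 34/79
merge 19/79 + 26/79 → 45/79
merge 34/79 + 45/79 → 1
L = 26/79 + 34/79 + 45/79 + 1 = 184/79 ≈ 2.329 bits/symbol.

2.329 bits/symbol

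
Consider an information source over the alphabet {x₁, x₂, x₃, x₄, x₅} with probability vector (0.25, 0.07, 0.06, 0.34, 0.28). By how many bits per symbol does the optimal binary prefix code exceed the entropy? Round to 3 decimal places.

Entropy H = −Σ p log₂ p ≈ 2.0555 bits.
Huffman merges: 3/50+7/100→13/100; 13/100+1/4→19/50; 7/25+17/50→31/50; 19/50+31/50→1. L = 213/100 ≈ 2.1300.
L − H = 2.1300 − 2.0555 = 0.075 bits.

0.075 bits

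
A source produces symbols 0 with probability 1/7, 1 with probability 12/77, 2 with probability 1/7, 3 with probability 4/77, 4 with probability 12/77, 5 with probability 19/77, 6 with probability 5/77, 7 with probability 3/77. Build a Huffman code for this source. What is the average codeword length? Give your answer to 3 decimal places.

Repeatedly combine the two least-probable nodes; the expected code length is the sum of the merged weights.
merge 3/77 + 4/77 → 1/11
merge 5/77 + 1/11 → 12/77
merge 1/7 + 1/7 → 2/7
merge 12/77 + 12/77 → 24/77
merge 12/77 + 19/77 → 31/77
merge 2/7 + 24/77 → 46/77
merge 31/77 + 46/77 → 1
L = 1/11 + 12/77 + 2/7 + 24/77 + 31/77 + 46/77 + 1 = 219/77 ≈ 2.844 bits/symbol.

2.844 bits/symbol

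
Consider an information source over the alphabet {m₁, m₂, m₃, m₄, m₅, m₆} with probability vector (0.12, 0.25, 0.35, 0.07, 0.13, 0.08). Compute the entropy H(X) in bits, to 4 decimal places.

2.3399 bits

H = −Σ pᵢ log₂ pᵢ.
−0.12·log₂(0.12) = 0.3671
−0.25·log₂(0.25) = 0.5000
−0.35·log₂(0.35) = 0.5301
−0.07·log₂(0.07) = 0.2686
−0.13·log₂(0.13) = 0.3826
−0.08·log₂(0.08) = 0.2915
Sum ≈ 2.3399 → 2.3399 bits.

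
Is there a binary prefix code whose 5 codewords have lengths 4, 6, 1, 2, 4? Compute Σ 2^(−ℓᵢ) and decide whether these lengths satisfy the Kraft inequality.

With common denominator 2^6 = 64: Σ 2^(−ℓᵢ) = 4/64 + 1/64 + 32/64 + 16/64 + 4/64 = 57/64 = 0.890625.
Kraft's inequality requires Σ ≤ 1; here Σ = 0.890625 ≤ 1, so such a prefix code exists.

0.890625; yes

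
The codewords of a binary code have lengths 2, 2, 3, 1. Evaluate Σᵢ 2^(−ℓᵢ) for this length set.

1.125

With common denominator 2^3 = 8: Σ 2^(−ℓᵢ) = 2/8 + 2/8 + 1/8 + 4/8 = 9/8 = 1.125.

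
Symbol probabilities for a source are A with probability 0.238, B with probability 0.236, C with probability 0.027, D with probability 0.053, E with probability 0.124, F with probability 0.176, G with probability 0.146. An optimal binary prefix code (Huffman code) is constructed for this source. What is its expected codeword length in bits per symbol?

2.606 bits/symbol

Repeatedly combine the two least-probable nodes; the expected code length is the sum of the merged weights.
merge 27/1000 + 53/1000 → 2/25
merge 2/25 + 31/250 → 51/250
merge 73/500 + 22/125 → 161/500
merge 51/250 + 59/250 → 11/25
merge 119/500 + 161/500 → 14/25
merge 11/25 + 14/25 → 1
L = 2/25 + 51/250 + 161/500 + 11/25 + 14/25 + 1 = 1303/500 = 2.606 bits/symbol.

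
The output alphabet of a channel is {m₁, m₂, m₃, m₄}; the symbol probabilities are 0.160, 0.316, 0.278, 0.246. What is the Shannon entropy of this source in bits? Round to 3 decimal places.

1.959 bits

H = −Σ pᵢ log₂ pᵢ.
−0.160·log₂(0.160) = 0.4230
−0.316·log₂(0.316) = 0.5252
−0.278·log₂(0.278) = 0.5134
−0.246·log₂(0.246) = 0.4977
Sum ≈ 1.9594 → 1.959 bits.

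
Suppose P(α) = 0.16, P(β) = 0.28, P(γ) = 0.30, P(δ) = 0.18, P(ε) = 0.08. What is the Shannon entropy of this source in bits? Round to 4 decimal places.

H = −Σ pᵢ log₂ pᵢ.
−0.16·log₂(0.16) = 0.4230
−0.28·log₂(0.28) = 0.5142
−0.30·log₂(0.30) = 0.5211
−0.18·log₂(0.18) = 0.4453
−0.08·log₂(0.08) = 0.2915
Sum ≈ 2.1951 → 2.1951 bits.

2.1951 bits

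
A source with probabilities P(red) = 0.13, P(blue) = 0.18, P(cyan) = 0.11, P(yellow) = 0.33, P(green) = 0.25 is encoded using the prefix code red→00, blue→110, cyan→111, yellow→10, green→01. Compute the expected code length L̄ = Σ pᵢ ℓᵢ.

L̄ = Σ pᵢ·ℓᵢ = 0.13·2 + 0.18·3 + 0.11·3 + 0.33·2 + 0.25·2 = 2.29 bits/symbol.

2.29 bits/symbol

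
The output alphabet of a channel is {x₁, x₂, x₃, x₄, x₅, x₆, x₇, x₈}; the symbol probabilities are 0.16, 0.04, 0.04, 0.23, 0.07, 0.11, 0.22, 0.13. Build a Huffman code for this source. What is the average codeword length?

Repeatedly combine the two least-probable nodes; the expected code length is the sum of the merged weights.
merge 1/25 + 1/25 → 2/25
merge 7/100 + 2/25 → 3/20
merge 11/100 + 13/100 → 6/25
merge 3/20 + 4/25 → 31/100
merge 11/50 + 23/100 → 9/20
merge 6/25 + 31/100 → 11/20
merge 9/20 + 11/20 → 1
L = 2/25 + 3/20 + 6/25 + 31/100 + 9/20 + 11/20 + 1 = 139/50 = 2.78 bits/symbol.

2.78 bits/symbol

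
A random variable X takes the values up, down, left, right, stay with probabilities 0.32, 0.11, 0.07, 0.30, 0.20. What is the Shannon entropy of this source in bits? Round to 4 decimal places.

2.1304 bits

H = −Σ pᵢ log₂ pᵢ.
−0.32·log₂(0.32) = 0.5260
−0.11·log₂(0.11) = 0.3503
−0.07·log₂(0.07) = 0.2686
−0.30·log₂(0.30) = 0.5211
−0.20·log₂(0.20) = 0.4644
Sum ≈ 2.1304 → 2.1304 bits.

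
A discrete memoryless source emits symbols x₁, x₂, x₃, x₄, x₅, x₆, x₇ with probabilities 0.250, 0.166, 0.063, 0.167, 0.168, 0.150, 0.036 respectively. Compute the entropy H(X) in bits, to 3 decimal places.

2.628 bits

H = −Σ pᵢ log₂ pᵢ.
−0.250·log₂(0.250) = 0.5000
−0.166·log₂(0.166) = 0.4301
−0.063·log₂(0.063) = 0.2513
−0.167·log₂(0.167) = 0.4312
−0.168·log₂(0.168) = 0.4323
−0.150·log₂(0.150) = 0.4105
−0.036·log₂(0.036) = 0.1727
Sum ≈ 2.6281 → 2.628 bits.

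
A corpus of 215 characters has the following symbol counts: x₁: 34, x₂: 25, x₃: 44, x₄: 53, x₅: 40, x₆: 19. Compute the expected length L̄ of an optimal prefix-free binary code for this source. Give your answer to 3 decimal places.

2.549 bits/symbol

Probabilities are the counts divided by 215.
Repeatedly combine the two least-probable nodes; the expected code length is the sum of the merged weights.
merge 19/215 + 5/43 → 44/215
merge 34/215 + 8/43 → 74/215
merge 44/215 + 44/215 → 88/215
merge 53/215 + 74/215 → 127/215
merge 88/215 + 127/215 → 1
L = 44/215 + 74/215 + 88/215 + 127/215 + 1 = 548/215 ≈ 2.549 bits/symbol.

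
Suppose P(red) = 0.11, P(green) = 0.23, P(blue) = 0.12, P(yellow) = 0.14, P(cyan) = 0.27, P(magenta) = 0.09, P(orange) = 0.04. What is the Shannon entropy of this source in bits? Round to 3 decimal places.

2.611 bits

H = −Σ pᵢ log₂ pᵢ.
−0.11·log₂(0.11) = 0.3503
−0.23·log₂(0.23) = 0.4877
−0.12·log₂(0.12) = 0.3671
−0.14·log₂(0.14) = 0.3971
−0.27·log₂(0.27) = 0.5100
−0.09·log₂(0.09) = 0.3127
−0.04·log₂(0.04) = 0.1858
Sum ≈ 2.6106 → 2.611 bits.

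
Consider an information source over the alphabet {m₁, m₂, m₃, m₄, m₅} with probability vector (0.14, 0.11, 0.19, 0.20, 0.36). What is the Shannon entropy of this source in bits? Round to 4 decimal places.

2.1976 bits

H = −Σ pᵢ log₂ pᵢ.
−0.14·log₂(0.14) = 0.3971
−0.11·log₂(0.11) = 0.3503
−0.19·log₂(0.19) = 0.4552
−0.20·log₂(0.20) = 0.4644
−0.36·log₂(0.36) = 0.5306
Sum ≈ 2.1976 → 2.1976 bits.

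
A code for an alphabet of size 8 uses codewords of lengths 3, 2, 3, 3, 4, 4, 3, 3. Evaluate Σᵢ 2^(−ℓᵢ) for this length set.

1

With common denominator 2^4 = 16: Σ 2^(−ℓᵢ) = 2/16 + 4/16 + 2/16 + 2/16 + 1/16 + 1/16 + 2/16 + 2/16 = 16/16 = 1.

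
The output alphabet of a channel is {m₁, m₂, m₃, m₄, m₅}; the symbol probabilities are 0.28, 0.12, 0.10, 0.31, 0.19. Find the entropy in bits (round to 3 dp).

H = −Σ pᵢ log₂ pᵢ.
−0.28·log₂(0.28) = 0.5142
−0.12·log₂(0.12) = 0.3671
−0.10·log₂(0.10) = 0.3322
−0.31·log₂(0.31) = 0.5238
−0.19·log₂(0.19) = 0.4552
Sum ≈ 2.1925 → 2.193 bits.

2.193 bits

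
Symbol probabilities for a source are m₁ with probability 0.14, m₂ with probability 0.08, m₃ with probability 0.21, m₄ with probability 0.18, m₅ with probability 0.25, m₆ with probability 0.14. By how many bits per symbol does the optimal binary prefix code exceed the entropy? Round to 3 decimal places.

Entropy H = −Σ p log₂ p ≈ 2.5039 bits.
Huffman merges: 2/25+7/50→11/50; 7/50+9/50→8/25; 21/100+11/50→43/100; 1/4+8/25→57/100; 43/100+57/100→1. L = 127/50 ≈ 2.5400.
L − H = 2.5400 − 2.5039 = 0.036 bits.

0.036 bits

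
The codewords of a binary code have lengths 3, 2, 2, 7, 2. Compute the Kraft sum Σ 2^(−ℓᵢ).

With common denominator 2^7 = 128: Σ 2^(−ℓᵢ) = 16/128 + 32/128 + 32/128 + 1/128 + 32/128 = 113/128 = 0.8828125.

0.8828125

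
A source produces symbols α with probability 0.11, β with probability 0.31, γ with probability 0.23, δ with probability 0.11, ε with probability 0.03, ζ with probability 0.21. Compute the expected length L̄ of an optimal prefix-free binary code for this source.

2.39 bits/symbol

Repeatedly combine the two least-probable nodes; the expected code length is the sum of the merged weights.
merge 3/100 + 11/100 → 7/50
merge 11/100 + 7/50 → 1/4
merge 21/100 + 23/100 → 11/25
merge 1/4 + 31/100 → 14/25
merge 11/25 + 14/25 → 1
L = 7/50 + 1/4 + 11/25 + 14/25 + 1 = 239/100 = 2.39 bits/symbol.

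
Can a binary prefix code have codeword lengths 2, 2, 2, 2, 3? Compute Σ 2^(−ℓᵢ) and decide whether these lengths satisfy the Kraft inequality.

1.125; no

With common denominator 2^3 = 8: Σ 2^(−ℓᵢ) = 2/8 + 2/8 + 2/8 + 2/8 + 1/8 = 9/8 = 1.125.
Kraft's inequality requires Σ ≤ 1; here Σ = 1.125 > 1, so no such prefix code exists.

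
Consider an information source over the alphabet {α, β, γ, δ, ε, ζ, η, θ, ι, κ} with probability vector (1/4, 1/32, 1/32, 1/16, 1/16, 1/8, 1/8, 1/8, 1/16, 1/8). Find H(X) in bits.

Each probability is a power of 1/2, so log₂(1/p) is an integer.
H = Σ p·log₂(1/p) = 1/4·2 + 1/32·5 + 1/32·5 + 1/16·4 + 1/16·4 + 1/8·3 + 1/8·3 + 1/8·3 + 1/16·4 + 1/8·3 = 3.0625 bits.

3.0625 bits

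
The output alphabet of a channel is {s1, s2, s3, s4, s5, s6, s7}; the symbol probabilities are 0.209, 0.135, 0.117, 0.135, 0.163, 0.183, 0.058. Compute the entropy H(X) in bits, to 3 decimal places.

2.727 bits

H = −Σ pᵢ log₂ pᵢ.
−0.209·log₂(0.209) = 0.4720
−0.135·log₂(0.135) = 0.3900
−0.117·log₂(0.117) = 0.3622
−0.135·log₂(0.135) = 0.3900
−0.163·log₂(0.163) = 0.4266
−0.183·log₂(0.183) = 0.4484
−0.058·log₂(0.058) = 0.2383
Sum ≈ 2.7274 → 2.727 bits.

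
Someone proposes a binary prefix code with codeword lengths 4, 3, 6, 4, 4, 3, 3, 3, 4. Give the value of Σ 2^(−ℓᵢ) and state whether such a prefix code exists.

With common denominator 2^6 = 64: Σ 2^(−ℓᵢ) = 4/64 + 8/64 + 1/64 + 4/64 + 4/64 + 8/64 + 8/64 + 8/64 + 4/64 = 49/64 = 0.765625.
Kraft's inequality requires Σ ≤ 1; here Σ = 0.765625 ≤ 1, so such a prefix code exists.

0.765625; yes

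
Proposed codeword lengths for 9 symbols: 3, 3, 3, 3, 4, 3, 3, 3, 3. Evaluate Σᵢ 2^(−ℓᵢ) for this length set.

With common denominator 2^4 = 16: Σ 2^(−ℓᵢ) = 2/16 + 2/16 + 2/16 + 2/16 + 1/16 + 2/16 + 2/16 + 2/16 + 2/16 = 17/16 = 1.0625.

1.0625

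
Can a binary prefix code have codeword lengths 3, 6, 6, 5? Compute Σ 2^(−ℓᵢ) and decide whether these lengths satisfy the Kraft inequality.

0.1875; yes

With common denominator 2^6 = 64: Σ 2^(−ℓᵢ) = 8/64 + 1/64 + 1/64 + 2/64 = 12/64 = 0.1875.
Kraft's inequality requires Σ ≤ 1; here Σ = 0.1875 ≤ 1, so such a prefix code exists.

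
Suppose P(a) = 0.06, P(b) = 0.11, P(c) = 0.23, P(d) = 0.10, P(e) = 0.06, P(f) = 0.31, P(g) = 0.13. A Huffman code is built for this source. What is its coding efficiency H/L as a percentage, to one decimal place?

99.4%

Entropy H = −Σ p log₂ p ≈ 2.5637 bits.
Huffman merges: 3/50+3/50→3/25; 1/10+11/100→21/100; 3/25+13/100→1/4; 21/100+23/100→11/25; 1/4+31/100→14/25; 11/25+14/25→1. L = 129/50 ≈ 2.5800.
Efficiency = H/L = 2.5637/2.5800 = 99.4%.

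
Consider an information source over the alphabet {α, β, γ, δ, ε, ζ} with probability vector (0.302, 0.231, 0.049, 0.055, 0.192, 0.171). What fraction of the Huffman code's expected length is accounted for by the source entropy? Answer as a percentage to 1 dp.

98.6%

Entropy H = −Σ p log₂ p ≈ 2.3462 bits.
Huffman merges: 49/1000+11/200→13/125; 13/125+171/1000→11/40; 24/125+231/1000→423/1000; 11/40+151/500→577/1000; 423/1000+577/1000→1. L = 2379/1000 ≈ 2.3790.
Efficiency = H/L = 2.3462/2.3790 = 98.6%.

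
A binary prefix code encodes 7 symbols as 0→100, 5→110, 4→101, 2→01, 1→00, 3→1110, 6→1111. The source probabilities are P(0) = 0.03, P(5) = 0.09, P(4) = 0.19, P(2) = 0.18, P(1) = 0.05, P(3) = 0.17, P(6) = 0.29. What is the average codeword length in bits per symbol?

3.23 bits/symbol

L̄ = Σ pᵢ·ℓᵢ = 0.03·3 + 0.09·3 + 0.19·3 + 0.18·2 + 0.05·2 + 0.17·4 + 0.29·4 = 3.23 bits/symbol.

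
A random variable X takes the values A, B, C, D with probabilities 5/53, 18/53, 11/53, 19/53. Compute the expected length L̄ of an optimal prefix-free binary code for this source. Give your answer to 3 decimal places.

Repeatedly combine the two least-probable nodes; the expected code length is the sum of the merged weights.
merge 5/53 + 11/53 → 16/53
merge 16/53 + 18/53 → 34/53
merge 19/53 + 34/53 → 1
L = 16/53 + 34/53 + 1 = 103/53 ≈ 1.943 bits/symbol.

1.943 bits/symbol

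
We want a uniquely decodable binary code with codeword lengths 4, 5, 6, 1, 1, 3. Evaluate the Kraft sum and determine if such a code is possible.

1.234375; no

With common denominator 2^6 = 64: Σ 2^(−ℓᵢ) = 4/64 + 2/64 + 1/64 + 32/64 + 32/64 + 8/64 = 79/64 = 1.234375.
Kraft's inequality requires Σ ≤ 1; here Σ = 1.234375 > 1, so no such prefix code exists.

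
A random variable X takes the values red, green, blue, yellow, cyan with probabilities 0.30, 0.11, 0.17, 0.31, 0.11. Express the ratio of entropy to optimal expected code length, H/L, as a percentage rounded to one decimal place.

98.2%

Entropy H = −Σ p log₂ p ≈ 2.1800 bits.
Huffman merges: 11/100+11/100→11/50; 17/100+11/50→39/100; 3/10+31/100→61/100; 39/100+61/100→1. L = 111/50 ≈ 2.2200.
Efficiency = H/L = 2.1800/2.2200 = 98.2%.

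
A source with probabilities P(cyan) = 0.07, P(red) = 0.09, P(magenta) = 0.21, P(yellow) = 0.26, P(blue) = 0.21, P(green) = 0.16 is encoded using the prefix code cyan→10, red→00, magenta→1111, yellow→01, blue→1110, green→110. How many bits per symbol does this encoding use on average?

L̄ = Σ pᵢ·ℓᵢ = 0.07·2 + 0.09·2 + 0.21·4 + 0.26·2 + 0.21·4 + 0.16·3 = 3 bits/symbol.

3 bits/symbol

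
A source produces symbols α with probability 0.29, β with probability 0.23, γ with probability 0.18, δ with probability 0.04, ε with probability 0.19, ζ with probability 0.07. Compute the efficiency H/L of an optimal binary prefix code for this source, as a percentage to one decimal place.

Entropy H = −Σ p log₂ p ≈ 2.3604 bits.
Huffman merges: 1/25+7/100→11/100; 11/100+9/50→29/100; 19/100+23/100→21/50; 29/100+29/100→29/50; 21/50+29/50→1. L = 12/5 ≈ 2.4000.
Efficiency = H/L = 2.3604/2.4000 = 98.4%.

98.4%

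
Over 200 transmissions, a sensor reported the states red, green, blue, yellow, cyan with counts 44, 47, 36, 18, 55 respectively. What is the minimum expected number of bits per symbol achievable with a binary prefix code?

2.27 bits/symbol

Probabilities are the counts divided by 200.
Repeatedly combine the two least-probable nodes; the expected code length is the sum of the merged weights.
merge 9/100 + 9/50 → 27/100
merge 11/50 + 47/200 → 91/200
merge 27/100 + 11/40 → 109/200
merge 91/200 + 109/200 → 1
L = 27/100 + 91/200 + 109/200 + 1 = 227/100 = 2.27 bits/symbol.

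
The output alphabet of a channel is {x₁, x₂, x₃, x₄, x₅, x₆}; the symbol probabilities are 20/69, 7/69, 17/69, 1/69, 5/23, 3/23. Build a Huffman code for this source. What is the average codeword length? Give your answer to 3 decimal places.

Repeatedly combine the two least-probable nodes; the expected code length is the sum of the merged weights.
merge 1/69 + 7/69 → 8/69
merge 8/69 + 3/23 → 17/69
merge 5/23 + 17/69 → 32/69
merge 17/69 + 20/69 → 37/69
merge 32/69 + 37/69 → 1
L = 8/69 + 17/69 + 32/69 + 37/69 + 1 = 163/69 ≈ 2.362 bits/symbol.

2.362 bits/symbol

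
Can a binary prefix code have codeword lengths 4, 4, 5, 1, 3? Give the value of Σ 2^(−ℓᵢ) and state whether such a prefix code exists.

0.78125; yes

With common denominator 2^5 = 32: Σ 2^(−ℓᵢ) = 2/32 + 2/32 + 1/32 + 16/32 + 4/32 = 25/32 = 0.78125.
Kraft's inequality requires Σ ≤ 1; here Σ = 0.78125 ≤ 1, so such a prefix code exists.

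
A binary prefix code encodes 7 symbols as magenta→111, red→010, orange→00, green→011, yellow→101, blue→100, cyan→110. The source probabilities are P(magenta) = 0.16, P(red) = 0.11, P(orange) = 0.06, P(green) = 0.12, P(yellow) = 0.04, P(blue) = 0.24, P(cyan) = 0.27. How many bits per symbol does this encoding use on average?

L̄ = Σ pᵢ·ℓᵢ = 0.16·3 + 0.11·3 + 0.06·2 + 0.12·3 + 0.04·3 + 0.24·3 + 0.27·3 = 2.94 bits/symbol.

2.94 bits/symbol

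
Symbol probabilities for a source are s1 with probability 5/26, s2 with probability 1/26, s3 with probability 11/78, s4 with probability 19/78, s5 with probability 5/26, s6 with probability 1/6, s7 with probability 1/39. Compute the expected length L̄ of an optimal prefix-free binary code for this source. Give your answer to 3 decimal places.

2.628 bits/symbol

Repeatedly combine the two least-probable nodes; the expected code length is the sum of the merged weights.
merge 1/39 + 1/26 → 5/78
merge 5/78 + 11/78 → 8/39
merge 1/6 + 5/26 → 14/39
merge 5/26 + 8/39 → 31/78
merge 19/78 + 14/39 → 47/78
merge 31/78 + 47/78 → 1
L = 5/78 + 8/39 + 14/39 + 31/78 + 47/78 + 1 = 205/78 ≈ 2.628 bits/symbol.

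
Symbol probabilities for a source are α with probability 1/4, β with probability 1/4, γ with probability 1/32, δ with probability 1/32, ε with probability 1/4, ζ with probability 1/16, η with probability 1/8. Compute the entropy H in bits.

Each probability is a power of 1/2, so log₂(1/p) is an integer.
H = Σ p·log₂(1/p) = 1/4·2 + 1/4·2 + 1/32·5 + 1/32·5 + 1/4·2 + 1/16·4 + 1/8·3 = 2.4375 bits.

2.4375 bits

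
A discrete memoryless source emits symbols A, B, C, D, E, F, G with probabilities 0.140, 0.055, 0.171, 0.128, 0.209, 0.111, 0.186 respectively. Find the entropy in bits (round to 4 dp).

H = −Σ pᵢ log₂ pᵢ.
−0.140·log₂(0.140) = 0.3971
−0.055·log₂(0.055) = 0.2301
−0.171·log₂(0.171) = 0.4357
−0.128·log₂(0.128) = 0.3796
−0.209·log₂(0.209) = 0.4720
−0.111·log₂(0.111) = 0.3520
−0.186·log₂(0.186) = 0.4514
Sum ≈ 2.7180 → 2.7180 bits.

2.7180 bits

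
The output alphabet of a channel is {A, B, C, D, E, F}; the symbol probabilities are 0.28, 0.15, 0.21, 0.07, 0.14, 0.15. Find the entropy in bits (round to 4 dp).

2.4738 bits

H = −Σ pᵢ log₂ pᵢ.
−0.28·log₂(0.28) = 0.5142
−0.15·log₂(0.15) = 0.4105
−0.21·log₂(0.21) = 0.4728
−0.07·log₂(0.07) = 0.2686
−0.14·log₂(0.14) = 0.3971
−0.15·log₂(0.15) = 0.4105
Sum ≈ 2.4738 → 2.4738 bits.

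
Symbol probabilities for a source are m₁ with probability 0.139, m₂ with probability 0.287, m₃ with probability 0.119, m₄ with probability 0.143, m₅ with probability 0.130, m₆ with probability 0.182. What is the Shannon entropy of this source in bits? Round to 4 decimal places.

2.5093 bits

H = −Σ pᵢ log₂ pᵢ.
−0.139·log₂(0.139) = 0.3957
−0.287·log₂(0.287) = 0.5169
−0.119·log₂(0.119) = 0.3654
−0.143·log₂(0.143) = 0.4012
−0.130·log₂(0.130) = 0.3826
−0.182·log₂(0.182) = 0.4474
Sum ≈ 2.5093 → 2.5093 bits.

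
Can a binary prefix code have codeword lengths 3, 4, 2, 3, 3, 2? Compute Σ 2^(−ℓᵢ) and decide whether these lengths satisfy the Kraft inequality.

With common denominator 2^4 = 16: Σ 2^(−ℓᵢ) = 2/16 + 1/16 + 4/16 + 2/16 + 2/16 + 4/16 = 15/16 = 0.9375.
Kraft's inequality requires Σ ≤ 1; here Σ = 0.9375 ≤ 1, so such a prefix code exists.

0.9375; yes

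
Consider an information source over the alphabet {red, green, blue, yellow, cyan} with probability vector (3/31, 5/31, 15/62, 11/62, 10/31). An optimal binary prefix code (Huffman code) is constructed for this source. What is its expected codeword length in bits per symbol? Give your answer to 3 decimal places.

Repeatedly combine the two least-probable nodes; the expected code length is the sum of the merged weights.
merge 3/31 + 5/31 → 8/31
merge 11/62 + 15/62 → 13/31
merge 8/31 + 10/31 → 18/31
merge 13/31 + 18/31 → 1
L = 8/31 + 13/31 + 18/31 + 1 = 70/31 ≈ 2.258 bits/symbol.

2.258 bits/symbol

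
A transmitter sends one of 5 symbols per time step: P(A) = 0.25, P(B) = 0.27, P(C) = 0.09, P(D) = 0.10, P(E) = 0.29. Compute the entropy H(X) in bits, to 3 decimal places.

2.173 bits

H = −Σ pᵢ log₂ pᵢ.
−0.25·log₂(0.25) = 0.5000
−0.27·log₂(0.27) = 0.5100
−0.09·log₂(0.09) = 0.3127
−0.10·log₂(0.10) = 0.3322
−0.29·log₂(0.29) = 0.5179
Sum ≈ 2.1728 → 2.173 bits.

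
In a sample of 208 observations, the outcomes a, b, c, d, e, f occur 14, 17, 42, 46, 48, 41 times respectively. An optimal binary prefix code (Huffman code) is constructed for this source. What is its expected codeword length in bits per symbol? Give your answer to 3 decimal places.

Probabilities are the counts divided by 208.
Repeatedly combine the two least-probable nodes; the expected code length is the sum of the merged weights.
merge 7/104 + 17/208 → 31/208
merge 31/208 + 41/208 → 9/26
merge 21/104 + 23/104 → 11/26
merge 3/13 + 9/26 → 15/26
merge 11/26 + 15/26 → 1
L = 31/208 + 9/26 + 11/26 + 15/26 + 1 = 519/208 ≈ 2.495 bits/symbol.

2.495 bits/symbol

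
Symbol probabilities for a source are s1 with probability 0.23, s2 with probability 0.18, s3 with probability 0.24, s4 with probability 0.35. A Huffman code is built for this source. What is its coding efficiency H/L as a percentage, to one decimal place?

97.9%

Entropy H = −Σ p log₂ p ≈ 1.9572 bits.
Huffman merges: 9/50+23/100→41/100; 6/25+7/20→59/100; 41/100+59/100→1. L = 2 ≈ 2.0000.
Efficiency = H/L = 1.9572/2.0000 = 97.9%.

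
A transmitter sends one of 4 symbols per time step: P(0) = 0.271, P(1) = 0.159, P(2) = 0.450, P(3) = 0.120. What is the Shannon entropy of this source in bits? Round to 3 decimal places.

H = −Σ pᵢ log₂ pᵢ.
−0.271·log₂(0.271) = 0.5105
−0.159·log₂(0.159) = 0.4218
−0.450·log₂(0.450) = 0.5184
−0.120·log₂(0.120) = 0.3671
Sum ≈ 1.8177 → 1.818 bits.

1.818 bits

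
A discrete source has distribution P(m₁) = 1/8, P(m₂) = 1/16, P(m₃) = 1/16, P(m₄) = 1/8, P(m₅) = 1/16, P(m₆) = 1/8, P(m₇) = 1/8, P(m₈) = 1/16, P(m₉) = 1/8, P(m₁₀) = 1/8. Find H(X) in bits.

3.25 bits

Each probability is a power of 1/2, so log₂(1/p) is an integer.
H = Σ p·log₂(1/p) = 1/8·3 + 1/16·4 + 1/16·4 + 1/8·3 + 1/16·4 + 1/8·3 + 1/8·3 + 1/16·4 + 1/8·3 + 1/8·3 = 3.25 bits.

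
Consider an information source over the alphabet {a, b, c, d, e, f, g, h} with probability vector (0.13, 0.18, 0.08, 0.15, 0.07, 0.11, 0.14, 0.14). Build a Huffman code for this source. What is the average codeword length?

2.97 bits/symbol

Repeatedly combine the two least-probable nodes; the expected code length is the sum of the merged weights.
merge 7/100 + 2/25 → 3/20
merge 11/100 + 13/100 → 6/25
merge 7/50 + 7/50 → 7/25
merge 3/20 + 3/20 → 3/10
merge 9/50 + 6/25 → 21/50
merge 7/25 + 3/10 → 29/50
merge 21/50 + 29/50 → 1
L = 3/20 + 6/25 + 7/25 + 3/10 + 21/50 + 29/50 + 1 = 297/100 = 2.97 bits/symbol.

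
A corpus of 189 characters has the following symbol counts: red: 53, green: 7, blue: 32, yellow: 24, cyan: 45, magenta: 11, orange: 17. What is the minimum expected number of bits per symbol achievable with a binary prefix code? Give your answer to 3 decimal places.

2.577 bits/symbol

Probabilities are the counts divided by 189.
Repeatedly combine the two least-probable nodes; the expected code length is the sum of the merged weights.
merge 1/27 + 11/189 → 2/21
merge 17/189 + 2/21 → 5/27
merge 8/63 + 32/189 → 8/27
merge 5/27 + 5/21 → 80/189
merge 53/189 + 8/27 → 109/189
merge 80/189 + 109/189 → 1
L = 2/21 + 5/27 + 8/27 + 80/189 + 109/189 + 1 = 487/189 ≈ 2.577 bits/symbol.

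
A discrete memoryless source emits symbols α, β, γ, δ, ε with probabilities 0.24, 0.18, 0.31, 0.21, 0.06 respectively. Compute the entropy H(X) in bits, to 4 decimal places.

2.1796 bits

H = −Σ pᵢ log₂ pᵢ.
−0.24·log₂(0.24) = 0.4941
−0.18·log₂(0.18) = 0.4453
−0.31·log₂(0.31) = 0.5238
−0.21·log₂(0.21) = 0.4728
−0.06·log₂(0.06) = 0.2435
Sum ≈ 2.1796 → 2.1796 bits.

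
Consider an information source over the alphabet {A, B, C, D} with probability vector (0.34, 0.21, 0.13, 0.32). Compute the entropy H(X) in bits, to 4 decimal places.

H = −Σ pᵢ log₂ pᵢ.
−0.34·log₂(0.34) = 0.5292
−0.21·log₂(0.21) = 0.4728
−0.13·log₂(0.13) = 0.3826
−0.32·log₂(0.32) = 0.5260
Sum ≈ 1.9107 → 1.9107 bits.

1.9107 bits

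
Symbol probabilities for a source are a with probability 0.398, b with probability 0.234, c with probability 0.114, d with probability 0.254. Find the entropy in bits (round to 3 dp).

H = −Σ pᵢ log₂ pᵢ.
−0.398·log₂(0.398) = 0.5290
−0.234·log₂(0.234) = 0.4903
−0.114·log₂(0.114) = 0.3571
−0.254·log₂(0.254) = 0.5022
Sum ≈ 1.8787 → 1.879 bits.

1.879 bits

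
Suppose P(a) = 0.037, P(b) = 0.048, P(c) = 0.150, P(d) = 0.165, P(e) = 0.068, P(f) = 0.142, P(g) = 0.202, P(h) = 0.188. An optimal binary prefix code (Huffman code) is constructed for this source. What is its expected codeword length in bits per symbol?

Repeatedly combine the two least-probable nodes; the expected code length is the sum of the merged weights.
merge 37/1000 + 6/125 → 17/200
merge 17/250 + 17/200 → 153/1000
merge 71/500 + 3/20 → 73/250
merge 153/1000 + 33/200 → 159/500
merge 47/250 + 101/500 → 39/100
merge 73/250 + 159/500 → 61/100
merge 39/100 + 61/100 → 1
L = 17/200 + 153/1000 + 73/250 + 159/500 + 39/100 + 61/100 + 1 = 356/125 = 2.848 bits/symbol.

2.848 bits/symbol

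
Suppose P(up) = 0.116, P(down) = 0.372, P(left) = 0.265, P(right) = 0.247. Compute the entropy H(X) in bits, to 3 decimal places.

H = −Σ pᵢ log₂ pᵢ.
−0.116·log₂(0.116) = 0.3605
−0.372·log₂(0.372) = 0.5307
−0.265·log₂(0.265) = 0.5077
−0.247·log₂(0.247) = 0.4983
Sum ≈ 1.8972 → 1.897 bits.

1.897 bits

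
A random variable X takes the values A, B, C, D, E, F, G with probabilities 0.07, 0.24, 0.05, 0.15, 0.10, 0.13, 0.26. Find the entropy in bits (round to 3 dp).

2.609 bits

H = −Σ pᵢ log₂ pᵢ.
−0.07·log₂(0.07) = 0.2686
−0.24·log₂(0.24) = 0.4941
−0.05·log₂(0.05) = 0.2161
−0.15·log₂(0.15) = 0.4105
−0.10·log₂(0.10) = 0.3322
−0.13·log₂(0.13) = 0.3826
−0.26·log₂(0.26) = 0.5053
Sum ≈ 2.6095 → 2.609 bits.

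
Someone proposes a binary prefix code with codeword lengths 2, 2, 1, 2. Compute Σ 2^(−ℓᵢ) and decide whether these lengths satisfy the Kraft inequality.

With common denominator 2^2 = 4: Σ 2^(−ℓᵢ) = 1/4 + 1/4 + 2/4 + 1/4 = 5/4 = 1.25.
Kraft's inequality requires Σ ≤ 1; here Σ = 1.25 > 1, so no such prefix code exists.

1.25; no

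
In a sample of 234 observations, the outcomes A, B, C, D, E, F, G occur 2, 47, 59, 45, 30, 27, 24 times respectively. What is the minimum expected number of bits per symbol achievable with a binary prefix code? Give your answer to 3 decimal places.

2.658 bits/symbol

Probabilities are the counts divided by 234.
Repeatedly combine the two least-probable nodes; the expected code length is the sum of the merged weights.
merge 1/117 + 4/39 → 1/9
merge 1/9 + 3/26 → 53/234
merge 5/39 + 5/26 → 25/78
merge 47/234 + 53/234 → 50/117
merge 59/234 + 25/78 → 67/117
merge 50/117 + 67/117 → 1
L = 1/9 + 53/234 + 25/78 + 50/117 + 67/117 + 1 = 311/117 ≈ 2.658 bits/symbol.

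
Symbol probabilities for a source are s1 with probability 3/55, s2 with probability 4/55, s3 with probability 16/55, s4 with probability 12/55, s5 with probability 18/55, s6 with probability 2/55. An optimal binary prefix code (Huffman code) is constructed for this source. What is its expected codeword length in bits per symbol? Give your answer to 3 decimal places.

Repeatedly combine the two least-probable nodes; the expected code length is the sum of the merged weights.
merge 2/55 + 3/55 → 1/11
merge 4/55 + 1/11 → 9/55
merge 9/55 + 12/55 → 21/55
merge 16/55 + 18/55 → 34/55
merge 21/55 + 34/55 → 1
L = 1/11 + 9/55 + 21/55 + 34/55 + 1 = 124/55 ≈ 2.255 bits/symbol.

2.255 bits/symbol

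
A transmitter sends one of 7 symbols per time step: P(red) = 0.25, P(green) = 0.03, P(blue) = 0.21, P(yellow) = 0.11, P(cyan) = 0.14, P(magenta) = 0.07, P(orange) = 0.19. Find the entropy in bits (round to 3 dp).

H = −Σ pᵢ log₂ pᵢ.
−0.25·log₂(0.25) = 0.5000
−0.03·log₂(0.03) = 0.1518
−0.21·log₂(0.21) = 0.4728
−0.11·log₂(0.11) = 0.3503
−0.14·log₂(0.14) = 0.3971
−0.07·log₂(0.07) = 0.2686
−0.19·log₂(0.19) = 0.4552
Sum ≈ 2.5958 → 2.596 bits.

2.596 bits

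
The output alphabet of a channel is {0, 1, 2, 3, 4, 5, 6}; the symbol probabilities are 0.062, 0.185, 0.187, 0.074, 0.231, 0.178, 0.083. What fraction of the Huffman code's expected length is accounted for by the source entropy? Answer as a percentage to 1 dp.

97.8%

Entropy H = −Σ p log₂ p ≈ 2.6590 bits.
Huffman merges: 31/500+37/500→17/125; 83/1000+17/125→219/1000; 89/500+37/200→363/1000; 187/1000+219/1000→203/500; 231/1000+363/1000→297/500; 203/500+297/500→1. L = 1359/500 ≈ 2.7180.
Efficiency = H/L = 2.6590/2.7180 = 97.8%.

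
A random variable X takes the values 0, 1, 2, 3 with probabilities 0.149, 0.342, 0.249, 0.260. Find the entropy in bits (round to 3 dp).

H = −Σ pᵢ log₂ pᵢ.
−0.149·log₂(0.149) = 0.4092
−0.342·log₂(0.342) = 0.5294
−0.249·log₂(0.249) = 0.4994
−0.260·log₂(0.260) = 0.5053
Sum ≈ 1.9434 → 1.943 bits.

1.943 bits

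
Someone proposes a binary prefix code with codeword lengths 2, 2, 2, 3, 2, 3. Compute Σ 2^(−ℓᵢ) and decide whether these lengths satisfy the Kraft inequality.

With common denominator 2^3 = 8: Σ 2^(−ℓᵢ) = 2/8 + 2/8 + 2/8 + 1/8 + 2/8 + 1/8 = 10/8 = 1.25.
Kraft's inequality requires Σ ≤ 1; here Σ = 1.25 > 1, so no such prefix code exists.

1.25; no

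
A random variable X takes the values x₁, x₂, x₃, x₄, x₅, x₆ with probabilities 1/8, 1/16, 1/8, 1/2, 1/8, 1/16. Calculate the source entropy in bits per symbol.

2.125 bits

Each probability is a power of 1/2, so log₂(1/p) is an integer.
H = Σ p·log₂(1/p) = 1/8·3 + 1/16·4 + 1/8·3 + 1/2·1 + 1/8·3 + 1/16·4 = 2.125 bits.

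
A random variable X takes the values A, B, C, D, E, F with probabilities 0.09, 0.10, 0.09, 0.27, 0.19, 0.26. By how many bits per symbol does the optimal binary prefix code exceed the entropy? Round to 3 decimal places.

Entropy H = −Σ p log₂ p ≈ 2.4280 bits.
Huffman merges: 9/100+9/100→9/50; 1/10+9/50→7/25; 19/100+13/50→9/20; 27/100+7/25→11/20; 9/20+11/20→1. L = 123/50 ≈ 2.4600.
L − H = 2.4600 − 2.4280 = 0.032 bits.

0.032 bits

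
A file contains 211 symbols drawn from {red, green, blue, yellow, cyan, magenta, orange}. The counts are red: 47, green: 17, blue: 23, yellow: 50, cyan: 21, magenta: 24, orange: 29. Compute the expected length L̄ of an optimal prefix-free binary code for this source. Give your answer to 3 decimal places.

Probabilities are the counts divided by 211.
Repeatedly combine the two least-probable nodes; the expected code length is the sum of the merged weights.
merge 17/211 + 21/211 → 38/211
merge 23/211 + 24/211 → 47/211
merge 29/211 + 38/211 → 67/211
merge 47/211 + 47/211 → 94/211
merge 50/211 + 67/211 → 117/211
merge 94/211 + 117/211 → 1
L = 38/211 + 47/211 + 67/211 + 94/211 + 117/211 + 1 = 574/211 ≈ 2.720 bits/symbol.

2.720 bits/symbol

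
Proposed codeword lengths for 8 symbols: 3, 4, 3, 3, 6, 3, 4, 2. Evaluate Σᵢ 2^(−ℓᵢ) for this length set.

0.890625

With common denominator 2^6 = 64: Σ 2^(−ℓᵢ) = 8/64 + 4/64 + 8/64 + 8/64 + 1/64 + 8/64 + 4/64 + 16/64 = 57/64 = 0.890625.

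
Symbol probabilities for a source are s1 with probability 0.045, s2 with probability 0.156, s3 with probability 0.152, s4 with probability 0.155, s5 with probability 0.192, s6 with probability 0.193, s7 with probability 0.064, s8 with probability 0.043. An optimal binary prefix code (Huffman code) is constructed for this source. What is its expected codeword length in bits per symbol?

Repeatedly combine the two least-probable nodes; the expected code length is the sum of the merged weights.
merge 43/1000 + 9/200 → 11/125
merge 8/125 + 11/125 → 19/125
merge 19/125 + 19/125 → 38/125
merge 31/200 + 39/250 → 311/1000
merge 24/125 + 193/1000 → 77/200
merge 38/125 + 311/1000 → 123/200
merge 77/200 + 123/200 → 1
L = 11/125 + 19/125 + 38/125 + 311/1000 + 77/200 + 123/200 + 1 = 571/200 = 2.855 bits/symbol.

2.855 bits/symbol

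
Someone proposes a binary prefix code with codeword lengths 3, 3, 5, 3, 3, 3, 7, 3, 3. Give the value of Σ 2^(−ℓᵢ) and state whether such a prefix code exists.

0.9140625; yes

With common denominator 2^7 = 128: Σ 2^(−ℓᵢ) = 16/128 + 16/128 + 4/128 + 16/128 + 16/128 + 16/128 + 1/128 + 16/128 + 16/128 = 117/128 = 0.9140625.
Kraft's inequality requires Σ ≤ 1; here Σ = 0.9140625 ≤ 1, so such a prefix code exists.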